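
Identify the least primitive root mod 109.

6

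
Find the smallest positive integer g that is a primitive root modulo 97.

5

φ(97) = 97 − 1 = 96 = 2^5 · 3.
Test candidates g = 2, 3, … against the prime factors q ∈ {2, 3} of φ(97): g is a generator iff g^(96/q) ≢ 1 for every such q.
g = 2: 2^48 ≡ 1 — hits 1, so not a primitive root.
g = 3: 3^48 ≡ 1 — hits 1, so not a primitive root.
g = 4: 4^48 ≡ 1 — hits 1, so not a primitive root.
g = 5: 5^48 ≡ 96; 5^32 ≡ 35 — none is 1, so 5 is a primitive root.
Hence the least primitive root of 97 is 5.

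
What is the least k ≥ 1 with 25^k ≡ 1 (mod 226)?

56

By Lagrange's theorem, ord_226(25) divides φ(226) = φ(2)·φ(113) = 1·112 = 112 = 2^4 · 7.
Divisors of 112: 1, 2, 4, 7, 8, 14, 16, 28, 56, 112.
Evaluate successive powers at the divisors of 112:
25^1 ≡ 25
25^2 ≡ 173
25^4 ≡ 97
25^7 ≡ 69
25^8 ≡ 143
25^14 ≡ 15
25^16 ≡ 109
25^28 ≡ 225
25^56 ≡ 1
Therefore the multiplicative order of 25 modulo 226 is 56.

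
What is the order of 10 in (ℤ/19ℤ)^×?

18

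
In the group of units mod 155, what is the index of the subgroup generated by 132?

Since 132 ∈ (Z/155Z)^×, its order divides φ(155) = φ(5·31) = (5−1)·(31−1) = 4·30 = 120 = 2^3 · 3 · 5.
Divisors of 120: 1, 2, 3, 4, 5, 6, 8, 10, 12, 15, 20, 24, 30, 40, 60, 120.
Evaluate successive powers at the divisors of 120:
132^1 ≡ 132 (mod 155)
132^2 ≡ 64 (mod 155)
132^3 ≡ 78 (mod 155)
132^4 ≡ 66 (mod 155)
132^5 ≡ 32 (mod 155)
132^6 ≡ 39 (mod 155)
132^8 ≡ 16 (mod 155)
132^10 ≡ 94 (mod 155)
132^12 ≡ 126 (mod 155)
132^15 ≡ 63 (mod 155)
132^20 ≡ 1 (mod 155) ✓
The order of 132 is 20, so the subgroup it generates has 20 elements.
[(Z/155Z)^× : ⟨132⟩] = 120/20 = 6.

6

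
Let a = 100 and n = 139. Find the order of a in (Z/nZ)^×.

23

The order of 100 must divide φ(139) = 139 − 1 = 138 = 2 · 3 · 23.
Divisors of 138: 1, 2, 3, 6, 23, 46, 69, 138.
Test each divisor d:
100^1 ≡ 100 (mod 139)
100^2 ≡ 131 (mod 139)
100^3 ≡ 34 (mod 139)
100^6 ≡ 44 (mod 139)
100^23 ≡ 1 (mod 139) ✓
Therefore the multiplicative order of 100 modulo 139 is 23.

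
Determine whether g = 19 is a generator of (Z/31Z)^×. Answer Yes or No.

φ(31) = 31 − 1 = 30 = 2 · 3 · 5.
An element g generates (Z/31Z)^× iff g^(30/q) ≢ 1 (mod 31) for each prime q ∈ {2, 3, 5}.
19^15 ≡ 1 (mod 31)  [q = 2: ≡ 1 ✗]
19^10 ≡ 25 (mod 31)  [q = 3: ≢ 1 ✓]
19^6 ≡ 2 (mod 31)  [q = 5: ≢ 1 ✓]
Since 19^15 ≡ 1, the order of 19 divides 15 < 30, so 19 is not a primitive root.

No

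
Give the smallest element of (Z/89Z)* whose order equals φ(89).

φ(89) = 89 − 1 = 88 = 2^3 · 11.
g is a primitive root iff g^(88/q) ≢ 1 (mod 89) for each prime q ∈ {2, 11}.
g = 2: 2^44 ≡ 1 — hits 1, so not a primitive root.
g = 3: 3^44 ≡ 88; 3^8 ≡ 64 — none is 1, so 3 is a primitive root.
Hence the least primitive root of 89 is 3.

3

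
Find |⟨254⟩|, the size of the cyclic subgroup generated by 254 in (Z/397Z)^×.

Since 254 ∈ (Z/397Z)^×, its order divides φ(397) = 397 − 1 = 396 = 2^2 · 3^2 · 11.
Divisors of 396: 1, 2, 3, 4, 6, 9, 11, 12, 18, 22, 33, 36, 44, 66, 99, 132, 198, 396.
Compute 254^d (mod 397) for the divisors d until we hit 1:
254^1 ≡ 254 (mod 397)
254^2 ≡ 202 (mod 397)
254^3 ≡ 95 (mod 397)
254^4 ≡ 310 (mod 397)
254^6 ≡ 291 (mod 397)
254^9 ≡ 252 (mod 397)
254^11 ≡ 88 (mod 397)
254^12 ≡ 120 (mod 397)
254^18 ≡ 381 (mod 397)
254^22 ≡ 201 (mod 397)
254^33 ≡ 220 (mod 397)
254^36 ≡ 256 (mod 397)
254^44 ≡ 304 (mod 397)
254^66 ≡ 363 (mod 397)
254^99 ≡ 63 (mod 397)
254^132 ≡ 362 (mod 397)
254^198 ≡ 396 (mod 397)
254^396 ≡ 1 (mod 397) ✓
So ord_397(254) = 396.

396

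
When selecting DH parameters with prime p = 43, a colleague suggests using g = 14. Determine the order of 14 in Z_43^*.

21

ord(14) | φ(43) = 43 − 1 = 42 = 2 · 3 · 7.
Divisors of 42: 1, 2, 3, 6, 7, 14, 21, 42.
Compute 14^d (mod 43) for the divisors d until we hit 1:
14^1 ≡ 14 (mod 43)
14^2 ≡ 24 (mod 43)
14^3 ≡ 35 (mod 43)
14^6 ≡ 21 (mod 43)
14^7 ≡ 36 (mod 43)
14^14 ≡ 6 (mod 43)
14^21 ≡ 1 (mod 43) ✓
Therefore the multiplicative order of 14 modulo 43 is 21.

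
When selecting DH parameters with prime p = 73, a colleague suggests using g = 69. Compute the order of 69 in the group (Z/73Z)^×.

By Lagrange's theorem, ord_73(69) divides φ(73) = 73 − 1 = 72 = 2^3 · 3^2.
Divisors of 72: 1, 2, 3, 4, 6, 8, 9, 12, 18, 24, 36, 72.
Evaluate successive powers at the divisors of 72:
69^1 ≡ 69
69^2 ≡ 16
69^3 ≡ 9
69^4 ≡ 37
69^6 ≡ 8
69^8 ≡ 55
69^9 ≡ 72
69^12 ≡ 64
69^18 ≡ 1
So ord_73(69) = 18.

18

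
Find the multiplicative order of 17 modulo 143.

30

Since 17 ∈ (Z/143Z)^×, its order divides φ(143) = φ(11·13) = (11−1)·(13−1) = 10·12 = 120 = 2^3 · 3 · 5.
Divisors of 120: 1, 2, 3, 4, 5, 6, 8, 10, 12, 15, 20, 24, 30, 40, 60, 120.
Evaluate successive powers at the divisors of 120:
17^1 ≡ 17 (mod 143)
17^2 ≡ 3 (mod 143)
17^3 ≡ 51 (mod 143)
17^4 ≡ 9 (mod 143)
17^5 ≡ 10 (mod 143)
17^6 ≡ 27 (mod 143)
17^8 ≡ 81 (mod 143)
17^10 ≡ 100 (mod 143)
17^12 ≡ 14 (mod 143)
17^15 ≡ 142 (mod 143)
17^20 ≡ 133 (mod 143)
17^24 ≡ 53 (mod 143)
17^30 ≡ 1 (mod 143) ✓
Hence ord(17) = 30.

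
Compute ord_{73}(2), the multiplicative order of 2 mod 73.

ord(2) | φ(73) = 73 − 1 = 72 = 2^3 · 3^2.
Divisors of 72: 1, 2, 3, 4, 6, 8, 9, 12, 18, 24, 36, 72.
Test each divisor d:
2^1 ≡ 2 (mod 73)
2^2 ≡ 4 (mod 73)
2^3 ≡ 8 (mod 73)
2^4 ≡ 16 (mod 73)
2^6 ≡ 64 (mod 73)
2^8 ≡ 37 (mod 73)
2^9 ≡ 1 (mod 73) ✓
So ord_73(2) = 9.

9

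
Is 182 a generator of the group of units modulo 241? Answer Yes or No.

No

φ(241) = 241 − 1 = 240 = 2^4 · 3 · 5.
It suffices to check that the order of 182 is not a proper divisor of 240: compute 182^(240/q) for q ∈ {2, 3, 5}.
182^120 ≡ 1 (mod 241)  [q = 2: ≡ 1 ✗]
182^80 ≡ 15 (mod 241)  [q = 3: ≢ 1 ✓]
182^48 ≡ 205 (mod 241)  [q = 5: ≢ 1 ✓]
182^120 ≡ 1 shows ord(182) | 120, strictly less than φ(241); not a primitive root.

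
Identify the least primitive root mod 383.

5

φ(383) = 383 − 1 = 382 = 2 · 191.
Test candidates g = 2, 3, … against the prime factors q ∈ {2, 191} of φ(383): g is a generator iff g^(382/q) ≢ 1 for every such q.
g = 2: 2^191 ≡ 1 — hits 1, so not a primitive root.
g = 3: 3^191 ≡ 1 — hits 1, so not a primitive root.
g = 4: 4^191 ≡ 1 — hits 1, so not a primitive root.
g = 5: 5^191 ≡ 382; 5^2 ≡ 25 — none is 1, so 5 is a primitive root.
Hence the least primitive root of 383 is 5.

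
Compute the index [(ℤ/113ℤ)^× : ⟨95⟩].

Since 95 ∈ (Z/113Z)^×, its order divides φ(113) = 113 − 1 = 112 = 2^4 · 7.
Divisors of 112: 1, 2, 4, 7, 8, 14, 16, 28, 56, 112.
Check 95^d mod 113 for each divisor in increasing order:
95^1 ≡ 95 (mod 113)
95^2 ≡ 98 (mod 113)
95^4 ≡ 112 (mod 113)
95^7 ≡ 69 (mod 113)
95^8 ≡ 1 (mod 113) ✓
So ord_113(95) = 8, hence |⟨95⟩| = 8.
The index is φ(113) / ord(95) = 112 / 8 = 14.

14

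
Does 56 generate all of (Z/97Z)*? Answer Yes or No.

Yes

φ(97) = 97 − 1 = 96 = 2^5 · 3.
Test 56^(96/q) mod 97 for each prime factor q of 96:
56^48 ≡ 96 (mod 97)  [q = 2: ≢ 1 ✓]
56^32 ≡ 35 (mod 97)  [q = 3: ≢ 1 ✓]
None equal 1, so ord_97(56) = 96: 56 is a primitive root.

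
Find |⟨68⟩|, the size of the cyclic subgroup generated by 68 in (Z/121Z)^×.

110

ord(68) | φ(121) = φ(11^2) = 11·(11−1) = 110 = 2 · 5 · 11.
Divisors of 110: 1, 2, 5, 10, 11, 22, 55, 110.
Compute 68^d (mod 121) for the divisors d until we hit 1:
68^1 ≡ 68 (mod 121)
68^2 ≡ 26 (mod 121)
68^5 ≡ 109 (mod 121)
68^10 ≡ 23 (mod 121)
68^11 ≡ 112 (mod 121)
68^22 ≡ 81 (mod 121)
68^55 ≡ 120 (mod 121)
68^110 ≡ 1 (mod 121) ✓
Therefore the multiplicative order of 68 modulo 121 is 110.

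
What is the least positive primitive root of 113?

3

φ(113) = 113 − 1 = 112 = 2^4 · 7.
Test candidates g = 2, 3, … against the prime factors q ∈ {2, 7} of φ(113): g is a generator iff g^(112/q) ≢ 1 for every such q.
g = 2: 2^56 ≡ 1 — hits 1, so not a primitive root.
g = 3: 3^56 ≡ 112; 3^16 ≡ 49 — none is 1, so 3 is a primitive root.
The smallest primitive root modulo 113 is 3.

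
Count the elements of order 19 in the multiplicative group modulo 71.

0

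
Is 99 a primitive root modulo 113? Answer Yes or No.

φ(113) = 113 − 1 = 112 = 2^4 · 7.
99 is a primitive root mod 113 iff 99^(φ(113)/q) ≢ 1 for every prime q | φ(113), i.e. q ∈ {2, 7}.
99^56 ≡ 1 (mod 113)  [q = 2: ≡ 1 ✗]
99^16 ≡ 30 (mod 113)  [q = 7: ≢ 1 ✓]
The check at q = 2 fails, so 99 generates a proper subgroup.

No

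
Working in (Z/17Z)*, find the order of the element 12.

By Lagrange's theorem, ord_17(12) divides φ(17) = 17 − 1 = 16 = 2^4.
Divisors of 16: 1, 2, 4, 8, 16.
Test each divisor d:
12^1 ≡ 12 (mod 17)
12^2 ≡ 8 (mod 17)
12^4 ≡ 13 (mod 17)
12^8 ≡ 16 (mod 17)
12^16 ≡ 1 (mod 17) ✓
Therefore the multiplicative order of 12 modulo 17 is 16.

16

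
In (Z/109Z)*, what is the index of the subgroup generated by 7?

4

ord(7) | φ(109) = 109 − 1 = 108 = 2^2 · 3^3.
Divisors of 108: 1, 2, 3, 4, 6, 9, 12, 18, 27, 36, 54, 108.
Check 7^d mod 109 for each divisor in increasing order:
7^1 ≡ 7 (mod 109)
7^2 ≡ 49 (mod 109)
7^3 ≡ 16 (mod 109)
7^4 ≡ 3 (mod 109)
7^6 ≡ 38 (mod 109)
7^9 ≡ 63 (mod 109)
7^12 ≡ 27 (mod 109)
7^18 ≡ 45 (mod 109)
7^27 ≡ 1 (mod 109) ✓
The order of 7 is 27, so the subgroup it generates has 27 elements.
The index is φ(109) / ord(7) = 108 / 27 = 4.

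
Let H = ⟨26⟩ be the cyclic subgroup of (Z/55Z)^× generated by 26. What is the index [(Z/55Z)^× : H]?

The order of 26 must divide φ(55) = φ(5·11) = (5−1)·(11−1) = 4·10 = 40 = 2^3 · 5.
Divisors of 40: 1, 2, 4, 5, 8, 10, 20, 40.
Evaluate successive powers at the divisors of 40:
26^1 ≡ 26 (mod 55)
26^2 ≡ 16 (mod 55)
26^4 ≡ 36 (mod 55)
26^5 ≡ 1 (mod 55) ✓
So ord_55(26) = 5, hence |⟨26⟩| = 5.
The index is φ(55) / ord(26) = 40 / 5 = 8.

8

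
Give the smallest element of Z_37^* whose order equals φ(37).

2

φ(37) = 37 − 1 = 36 = 2^2 · 3^2.
Test candidates g = 2, 3, … against the prime factors q ∈ {2, 3} of φ(37): g is a generator iff g^(36/q) ≢ 1 for every such q.
g = 2: 2^18 ≡ 36; 2^12 ≡ 26 — none is 1, so 2 is a primitive root.
The smallest primitive root modulo 37 is 2.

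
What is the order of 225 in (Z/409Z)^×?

102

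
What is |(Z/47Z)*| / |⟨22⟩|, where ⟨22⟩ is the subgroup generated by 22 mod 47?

1

By Lagrange's theorem, ord_47(22) divides φ(47) = 47 − 1 = 46 = 2 · 23.
Divisors of 46: 1, 2, 23, 46.
Test each divisor d:
22^1 ≡ 22 (mod 47)
22^2 ≡ 14 (mod 47)
22^23 ≡ 46 (mod 47)
22^46 ≡ 1 (mod 47) ✓
The order of 22 is 46, so the subgroup it generates has 46 elements.
Index = |(Z/47Z)^×| / |⟨22⟩| = 46 / 46 = 1.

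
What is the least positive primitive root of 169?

2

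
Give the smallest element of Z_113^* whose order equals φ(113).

φ(113) = 113 − 1 = 112 = 2^4 · 7.
g is a primitive root iff g^(112/q) ≢ 1 (mod 113) for each prime q ∈ {2, 7}.
g = 2: 2^56 ≡ 1 — hits 1, so not a primitive root.
g = 3: 3^56 ≡ 112; 3^16 ≡ 49 — none is 1, so 3 is a primitive root.
Hence the least primitive root of 113 is 3.

3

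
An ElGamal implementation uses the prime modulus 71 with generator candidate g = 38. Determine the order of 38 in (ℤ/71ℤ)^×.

The order of 38 must divide φ(71) = 71 − 1 = 70 = 2 · 5 · 7.
Divisors of 70: 1, 2, 5, 7, 10, 14, 35, 70.
Check 38^d mod 71 for each divisor in increasing order:
38^1 ≡ 38
38^2 ≡ 24
38^5 ≡ 20
38^7 ≡ 54
38^10 ≡ 45
38^14 ≡ 5
38^35 ≡ 1
So ord_71(38) = 35.

35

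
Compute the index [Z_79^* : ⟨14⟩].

3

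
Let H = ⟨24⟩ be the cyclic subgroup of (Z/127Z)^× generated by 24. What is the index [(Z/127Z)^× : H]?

The order of 24 must divide φ(127) = 127 − 1 = 126 = 2 · 3^2 · 7.
Divisors of 126: 1, 2, 3, 6, 7, 9, 14, 18, 21, 42, 63, 126.
Compute 24^d (mod 127) for the divisors d until we hit 1:
24^1 ≡ 24 (mod 127)
24^2 ≡ 68 (mod 127)
24^3 ≡ 108 (mod 127)
24^6 ≡ 107 (mod 127)
24^7 ≡ 28 (mod 127)
24^9 ≡ 126 (mod 127)
24^14 ≡ 22 (mod 127)
24^18 ≡ 1 (mod 127) ✓
The order of 24 is 18, so the subgroup it generates has 18 elements.
Index = |(Z/127Z)^×| / |⟨24⟩| = 126 / 18 = 7.

7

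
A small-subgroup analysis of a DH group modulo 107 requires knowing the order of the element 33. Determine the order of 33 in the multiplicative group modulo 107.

ord(33) | φ(107) = 107 − 1 = 106 = 2 · 53.
Divisors of 106: 1, 2, 53, 106.
Check 33^d mod 107 for each divisor in increasing order:
33^1 ≡ 33 (mod 107)
33^2 ≡ 19 (mod 107)
33^53 ≡ 1 (mod 107) ✓
The smallest such exponent is 53, so the order of 33 is 53.

53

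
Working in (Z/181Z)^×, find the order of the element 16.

45

The order of 16 must divide φ(181) = 181 − 1 = 180 = 2^2 · 3^2 · 5.
Divisors of 180: 1, 2, 3, 4, 5, 6, 9, 10, 12, 15, 18, 20, 30, 36, 45, 60, 90, 180.
Compute 16^d (mod 181) for the divisors d until we hit 1:
16^1 ≡ 16 (mod 181)
16^2 ≡ 75 (mod 181)
16^3 ≡ 114 (mod 181)
16^4 ≡ 14 (mod 181)
16^5 ≡ 43 (mod 181)
16^6 ≡ 145 (mod 181)
16^9 ≡ 59 (mod 181)
16^10 ≡ 39 (mod 181)
16^12 ≡ 29 (mod 181)
16^15 ≡ 48 (mod 181)
16^18 ≡ 42 (mod 181)
16^20 ≡ 73 (mod 181)
16^30 ≡ 132 (mod 181)
16^36 ≡ 135 (mod 181)
16^45 ≡ 1 (mod 181) ✓
So ord_181(16) = 45.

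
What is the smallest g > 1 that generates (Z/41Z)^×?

6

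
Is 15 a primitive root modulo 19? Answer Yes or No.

φ(19) = 19 − 1 = 18 = 2 · 3^2.
It suffices to check that the order of 15 is not a proper divisor of 18: compute 15^(18/q) for q ∈ {2, 3}.
15^9 ≡ 18 (mod 19)  [q = 2: ≢ 1 ✓]
15^6 ≡ 11 (mod 19)  [q = 3: ≢ 1 ✓]
All checks pass, so 15 has order 18 and is a primitive root modulo 19.

Yes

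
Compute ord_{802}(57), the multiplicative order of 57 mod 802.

Since 57 ∈ (Z/802Z)^×, its order divides φ(802) = φ(2)·φ(401) = 1·400 = 400 = 2^4 · 5^2.
Divisors of 400: 1, 2, 4, 5, 8, 10, 16, 20, 25, 40, 50, 80, 100, 200, 400.
Check 57^d mod 802 for each divisor in increasing order:
57^1 ≡ 57
57^2 ≡ 41
57^4 ≡ 77
57^5 ≡ 379
57^8 ≡ 315
57^10 ≡ 83
57^16 ≡ 579
57^20 ≡ 473
57^25 ≡ 421
57^40 ≡ 773
57^50 ≡ 801
57^80 ≡ 39
57^100 ≡ 1
The smallest such exponent is 100, so the order of 57 is 100.

100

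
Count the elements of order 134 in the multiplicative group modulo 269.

66

φ(269) = 269 − 1 = 268 = 2^2 · 67.
In a cyclic group of order 268, there are φ(d) elements of order d for each divisor d of 268, and zero for non-divisors.
134 = 2 · 67 divides 268, and φ(134) = 66.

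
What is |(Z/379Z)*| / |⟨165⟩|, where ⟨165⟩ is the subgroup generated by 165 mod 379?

The order of 165 must divide φ(379) = 379 − 1 = 378 = 2 · 3^3 · 7.
Divisors of 378: 1, 2, 3, 6, 7, 9, 14, 18, 21, 27, 42, 54, 63, 126, 189, 378.
Test each divisor d:
165^1 ≡ 165
165^2 ≡ 316
165^3 ≡ 217
165^6 ≡ 93
165^7 ≡ 185
165^9 ≡ 94
165^14 ≡ 115
165^18 ≡ 119
165^21 ≡ 51
165^27 ≡ 195
165^42 ≡ 327
165^54 ≡ 125
165^63 ≡ 1
So ord_379(165) = 63, hence |⟨165⟩| = 63.
Index = |(Z/379Z)^×| / |⟨165⟩| = 378 / 63 = 6.

6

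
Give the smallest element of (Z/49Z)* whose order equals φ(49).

φ(49) = φ(7^2) = 7·(7−1) = 42 = 2 · 3 · 7.
Test candidates g = 2, 3, … against the prime factors q ∈ {2, 3, 7} of φ(49): g is a generator iff g^(42/q) ≢ 1 for every such q.
g = 2: 2^21 ≡ 1 — hits 1, so not a primitive root.
g = 3: 3^21 ≡ 48; 3^14 ≡ 30; 3^6 ≡ 43 — none is 1, so 3 is a primitive root.
Hence the least primitive root of 49 is 3.

3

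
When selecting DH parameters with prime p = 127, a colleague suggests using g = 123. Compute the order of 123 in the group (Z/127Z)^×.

14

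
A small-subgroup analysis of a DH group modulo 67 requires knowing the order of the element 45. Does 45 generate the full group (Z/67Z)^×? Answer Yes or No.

No

φ(67) = 67 − 1 = 66 = 2 · 3 · 11.
It suffices to check that the order of 45 is not a proper divisor of 66: compute 45^(66/q) for q ∈ {2, 3, 11}.
45^33 ≡ 66 (mod 67)  [q = 2: ≢ 1 ✓]
45^22 ≡ 1 (mod 67)  [q = 3: ≡ 1 ✗]
45^6 ≡ 25 (mod 67)  [q = 11: ≢ 1 ✓]
Since 45^22 ≡ 1, the order of 45 divides 22 < 66, so 45 is not a primitive root.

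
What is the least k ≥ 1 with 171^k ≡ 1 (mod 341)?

10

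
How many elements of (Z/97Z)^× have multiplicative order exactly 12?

φ(97) = 97 − 1 = 96 = 2^5 · 3.
(Z/97Z)^× is cyclic (|G| = 96); a cyclic group of order m has exactly φ(d) elements of each order d | m, and none otherwise.
12 = 2^2 · 3 divides 96, and φ(12) = 4.

4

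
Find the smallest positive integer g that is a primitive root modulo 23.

5

φ(23) = 23 − 1 = 22 = 2 · 11.
Test candidates g = 2, 3, … against the prime factors q ∈ {2, 11} of φ(23): g is a generator iff g^(22/q) ≢ 1 for every such q.
g = 2: 2^11 ≡ 1 — hits 1, so not a primitive root.
g = 3: 3^11 ≡ 1 — hits 1, so not a primitive root.
g = 4: 4^11 ≡ 1 — hits 1, so not a primitive root.
g = 5: 5^11 ≡ 22; 5^2 ≡ 2 — none is 1, so 5 is a primitive root.
So 5 is the smallest generator of (Z/23Z)^×.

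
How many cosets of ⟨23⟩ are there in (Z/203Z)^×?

8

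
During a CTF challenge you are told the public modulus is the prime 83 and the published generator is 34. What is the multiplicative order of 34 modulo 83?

ord(34) | φ(83) = 83 − 1 = 82 = 2 · 41.
Divisors of 82: 1, 2, 41, 82.
Compute 34^d (mod 83) for the divisors d until we hit 1:
34^1 ≡ 34 (mod 83)
34^2 ≡ 77 (mod 83)
34^41 ≡ 82 (mod 83)
34^82 ≡ 1 (mod 83) ✓
So ord_83(34) = 82.

82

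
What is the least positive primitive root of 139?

2

φ(139) = 139 − 1 = 138 = 2 · 3 · 23.
g is a primitive root iff g^(138/q) ≢ 1 (mod 139) for each prime q ∈ {2, 3, 23}.
g = 2: 2^69 ≡ 138; 2^46 ≡ 96; 2^6 ≡ 64 — none is 1, so 2 is a primitive root.
The smallest primitive root modulo 139 is 2.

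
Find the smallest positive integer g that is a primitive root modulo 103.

5

φ(103) = 103 − 1 = 102 = 2 · 3 · 17.
g is a primitive root iff g^(102/q) ≢ 1 (mod 103) for each prime q ∈ {2, 3, 17}.
g = 2: 2^51 ≡ 1 — hits 1, so not a primitive root.
g = 3: 3^51 ≡ 102; 3^34 ≡ 1 — hits 1, so not a primitive root.
g = 4: 4^51 ≡ 1 — hits 1, so not a primitive root.
g = 5: 5^51 ≡ 102; 5^34 ≡ 56; 5^6 ≡ 72 — none is 1, so 5 is a primitive root.
Hence the least primitive root of 103 is 5.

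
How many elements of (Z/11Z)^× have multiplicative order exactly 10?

φ(11) = 11 − 1 = 10 = 2 · 5.
(Z/11Z)^× is cyclic (|G| = 10); a cyclic group of order m has exactly φ(d) elements of each order d | m, and none otherwise.
10 = 2 · 5 divides 10, and φ(10) = 4.

4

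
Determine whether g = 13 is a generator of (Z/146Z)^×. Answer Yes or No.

Yes

φ(146) = φ(2)·φ(73) = 1·72 = 72 = 2^3 · 3^2.
An element g generates (Z/146Z)^× iff g^(72/q) ≢ 1 (mod 146) for each prime q ∈ {2, 3}.
13^36 ≡ 145 (mod 146)  [q = 2: ≢ 1 ✓]
13^24 ≡ 137 (mod 146)  [q = 3: ≢ 1 ✓]
All checks pass, so 13 has order 72 and is a primitive root modulo 146.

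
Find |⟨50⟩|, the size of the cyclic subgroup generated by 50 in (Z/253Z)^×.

By Lagrange's theorem, ord_253(50) divides φ(253) = φ(11·23) = (11−1)·(23−1) = 10·22 = 220 = 2^2 · 5 · 11.
Divisors of 220: 1, 2, 4, 5, 10, 11, 20, 22, 44, 55, 110, 220.
Evaluate successive powers at the divisors of 220:
50^1 ≡ 50 (mod 253)
50^2 ≡ 223 (mod 253)
50^4 ≡ 141 (mod 253)
50^5 ≡ 219 (mod 253)
50^10 ≡ 144 (mod 253)
50^11 ≡ 116 (mod 253)
50^20 ≡ 243 (mod 253)
50^22 ≡ 47 (mod 253)
50^44 ≡ 185 (mod 253)
50^55 ≡ 208 (mod 253)
50^110 ≡ 1 (mod 253) ✓
So ord_253(50) = 110.

110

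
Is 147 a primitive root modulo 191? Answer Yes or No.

No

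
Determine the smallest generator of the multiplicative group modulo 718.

7

φ(718) = φ(2)·φ(359) = 1·358 = 358 = 2 · 179.
Test candidates g = 2, 3, … against the prime factors q ∈ {2, 179} of φ(718): g is a generator iff g^(358/q) ≢ 1 for every such q.
g = 2: gcd(2, 718) = 2 > 1, not a unit — skip.
g = 3: 3^179 ≡ 1 — hits 1, so not a primitive root.
g = 4: gcd(4, 718) = 2 > 1, not a unit — skip.
g = 5: 5^179 ≡ 1 — hits 1, so not a primitive root.
g = 6: gcd(6, 718) = 2 > 1, not a unit — skip.
g = 7: 7^179 ≡ 717; 7^2 ≡ 49 — none is 1, so 7 is a primitive root.
Hence the least primitive root of 718 is 7.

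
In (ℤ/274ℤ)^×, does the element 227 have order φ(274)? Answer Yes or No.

φ(274) = φ(2)·φ(137) = 1·136 = 136 = 2^3 · 17.
An element g generates (Z/274Z)^× iff g^(136/q) ≢ 1 (mod 274) for each prime q ∈ {2, 17}.
227^68 ≡ 273 (mod 274)  [q = 2: ≢ 1 ✓]
227^8 ≡ 225 (mod 274)  [q = 17: ≢ 1 ✓]
None equal 1, so ord_274(227) = 136: 227 is a primitive root.

Yes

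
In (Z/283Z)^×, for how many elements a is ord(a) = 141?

φ(283) = 283 − 1 = 282 = 2 · 3 · 47.
In a cyclic group of order 282, there are φ(d) elements of order d for each divisor d of 282, and zero for non-divisors.
141 = 3 · 47 divides 282, and φ(141) = 92.

92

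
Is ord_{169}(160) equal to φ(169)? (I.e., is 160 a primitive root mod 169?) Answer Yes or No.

φ(169) = φ(13^2) = 13·(13−1) = 156 = 2^2 · 3 · 13.
160 is a primitive root mod 169 iff 160^(φ(169)/q) ≢ 1 for every prime q | φ(169), i.e. q ∈ {2, 3, 13}.
160^78 ≡ 1 (mod 169)  [q = 2: ≡ 1 ✗]
160^52 ≡ 22 (mod 169)  [q = 3: ≢ 1 ✓]
160^12 ≡ 40 (mod 169)  [q = 13: ≢ 1 ✓]
160^78 ≡ 1 shows ord(160) | 78, strictly less than φ(169); not a primitive root.

No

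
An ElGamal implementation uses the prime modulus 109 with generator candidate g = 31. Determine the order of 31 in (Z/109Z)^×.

54

By Lagrange's theorem, ord_109(31) divides φ(109) = 109 − 1 = 108 = 2^2 · 3^3.
Divisors of 108: 1, 2, 3, 4, 6, 9, 12, 18, 27, 36, 54, 108.
Evaluate successive powers at the divisors of 108:
31^1 ≡ 31 (mod 109)
31^2 ≡ 89 (mod 109)
31^3 ≡ 34 (mod 109)
31^4 ≡ 73 (mod 109)
31^6 ≡ 66 (mod 109)
31^9 ≡ 64 (mod 109)
31^12 ≡ 105 (mod 109)
31^18 ≡ 63 (mod 109)
31^27 ≡ 108 (mod 109)
31^36 ≡ 45 (mod 109)
31^54 ≡ 1 (mod 109) ✓
Therefore the multiplicative order of 31 modulo 109 is 54.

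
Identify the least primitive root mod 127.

φ(127) = 127 − 1 = 126 = 2 · 3^2 · 7.
Test candidates g = 2, 3, … against the prime factors q ∈ {2, 3, 7} of φ(127): g is a generator iff g^(126/q) ≢ 1 for every such q.
g = 2: 2^63 ≡ 1 — hits 1, so not a primitive root.
g = 3: 3^63 ≡ 126; 3^42 ≡ 107; 3^18 ≡ 4 — none is 1, so 3 is a primitive root.
Hence the least primitive root of 127 is 3.

3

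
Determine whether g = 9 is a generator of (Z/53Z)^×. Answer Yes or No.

No

φ(53) = 53 − 1 = 52 = 2^2 · 13.
9 is a primitive root mod 53 iff 9^(φ(53)/q) ≢ 1 for every prime q | φ(53), i.e. q ∈ {2, 13}.
9^26 ≡ 1 (mod 53)  [q = 2: ≡ 1 ✗]
9^4 ≡ 42 (mod 53)  [q = 13: ≢ 1 ✓]
9^26 ≡ 1 shows ord(9) | 26, strictly less than φ(53); not a primitive root.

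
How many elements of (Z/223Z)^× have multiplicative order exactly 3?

2

φ(223) = 223 − 1 = 222 = 2 · 3 · 37.
In a cyclic group of order 222, there are φ(d) elements of order d for each divisor d of 222, and zero for non-divisors.
3 | 222, and φ(3) = 3 − 1 = 2.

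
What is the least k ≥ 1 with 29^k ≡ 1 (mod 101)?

100

By Lagrange's theorem, ord_101(29) divides φ(101) = 101 − 1 = 100 = 2^2 · 5^2.
Divisors of 100: 1, 2, 4, 5, 10, 20, 25, 50, 100.
Check 29^d mod 101 for each divisor in increasing order:
29^1 ≡ 29 (mod 101)
29^2 ≡ 33 (mod 101)
29^4 ≡ 79 (mod 101)
29^5 ≡ 69 (mod 101)
29^10 ≡ 14 (mod 101)
29^20 ≡ 95 (mod 101)
29^25 ≡ 91 (mod 101)
29^50 ≡ 100 (mod 101)
29^100 ≡ 1 (mod 101) ✓
The smallest such exponent is 100, so the order of 29 is 100.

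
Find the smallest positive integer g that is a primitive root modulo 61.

2

φ(61) = 61 − 1 = 60 = 2^2 · 3 · 5.
g is a primitive root iff g^(60/q) ≢ 1 (mod 61) for each prime q ∈ {2, 3, 5}.
g = 2: 2^30 ≡ 60; 2^20 ≡ 47; 2^12 ≡ 9 — none is 1, so 2 is a primitive root.
Hence the least primitive root of 61 is 2.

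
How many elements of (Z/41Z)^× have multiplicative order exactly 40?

φ(41) = 41 − 1 = 40 = 2^3 · 5.
Since (Z/41Z)^× is cyclic of order 40, the number of elements of order d is φ(d) when d | 40 and 0 otherwise.
40 = 2^3 · 5 divides 40, and φ(40) = 16.

16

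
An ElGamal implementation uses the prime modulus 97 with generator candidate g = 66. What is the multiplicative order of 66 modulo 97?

48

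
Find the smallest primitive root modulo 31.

φ(31) = 31 − 1 = 30 = 2 · 3 · 5.
Test candidates g = 2, 3, … against the prime factors q ∈ {2, 3, 5} of φ(31): g is a generator iff g^(30/q) ≢ 1 for every such q.
g = 2: 2^15 ≡ 1 — hits 1, so not a primitive root.
g = 3: 3^15 ≡ 30; 3^10 ≡ 25; 3^6 ≡ 16 — none is 1, so 3 is a primitive root.
Hence the least primitive root of 31 is 3.

3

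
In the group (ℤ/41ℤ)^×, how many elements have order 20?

8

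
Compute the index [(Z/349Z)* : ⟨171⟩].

The order of 171 must divide φ(349) = 349 − 1 = 348 = 2^2 · 3 · 29.
Divisors of 348: 1, 2, 3, 4, 6, 12, 29, 58, 87, 116, 174, 348.
Test each divisor d:
171^1 ≡ 171 (mod 349)
171^2 ≡ 274 (mod 349)
171^3 ≡ 88 (mod 349)
171^4 ≡ 41 (mod 349)
171^6 ≡ 66 (mod 349)
171^12 ≡ 168 (mod 349)
171^29 ≡ 1 (mod 349) ✓
Thus |⟨171⟩| = ord(171) = 29.
[(Z/349Z)^× : ⟨171⟩] = 348/29 = 12.

12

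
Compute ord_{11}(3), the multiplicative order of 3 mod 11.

5

ord(3) | φ(11) = 11 − 1 = 10 = 2 · 5.
Divisors of 10: 1, 2, 5, 10.
Test each divisor d:
3^1 ≡ 3 (mod 11)
3^2 ≡ 9 (mod 11)
3^5 ≡ 1 (mod 11) ✓
So ord_11(3) = 5.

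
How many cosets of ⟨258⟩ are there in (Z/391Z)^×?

2

By Lagrange's theorem, ord_391(258) divides φ(391) = φ(17·23) = (17−1)·(23−1) = 16·22 = 352 = 2^5 · 11.
Divisors of 352: 1, 2, 4, 8, 11, 16, 22, 32, 44, 88, 176, 352.
Compute 258^d (mod 391) for the divisors d until we hit 1:
258^1 ≡ 258 (mod 391)
258^2 ≡ 94 (mod 391)
258^4 ≡ 234 (mod 391)
258^8 ≡ 16 (mod 391)
258^11 ≡ 160 (mod 391)
258^16 ≡ 256 (mod 391)
258^22 ≡ 185 (mod 391)
258^32 ≡ 239 (mod 391)
258^44 ≡ 208 (mod 391)
258^88 ≡ 254 (mod 391)
258^176 ≡ 1 (mod 391) ✓
Thus |⟨258⟩| = ord(258) = 176.
Index = |(Z/391Z)^×| / |⟨258⟩| = 352 / 176 = 2.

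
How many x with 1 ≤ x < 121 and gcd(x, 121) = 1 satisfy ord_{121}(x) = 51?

φ(121) = φ(11^2) = 11·(11−1) = 110 = 2 · 5 · 11.
(Z/121Z)^× is cyclic (|G| = 110); a cyclic group of order m has exactly φ(d) elements of each order d | m, and none otherwise.
Here 110 is not a multiple of 51, so there are no elements of order 51.

0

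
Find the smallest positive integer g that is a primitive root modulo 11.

φ(11) = 11 − 1 = 10 = 2 · 5.
g is a primitive root iff g^(10/q) ≢ 1 (mod 11) for each prime q ∈ {2, 5}.
g = 2: 2^5 ≡ 10; 2^2 ≡ 4 — none is 1, so 2 is a primitive root.
So 2 is the smallest generator of (Z/11Z)^×.

2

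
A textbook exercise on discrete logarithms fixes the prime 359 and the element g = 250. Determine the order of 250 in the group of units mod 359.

179

By Lagrange's theorem, ord_359(250) divides φ(359) = 359 − 1 = 358 = 2 · 179.
Divisors of 358: 1, 2, 179, 358.
Compute 250^d (mod 359) for the divisors d until we hit 1:
250^1 ≡ 250 (mod 359)
250^2 ≡ 34 (mod 359)
250^179 ≡ 1 (mod 359) ✓
The smallest such exponent is 179, so the order of 250 is 179.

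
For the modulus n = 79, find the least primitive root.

φ(79) = 79 − 1 = 78 = 2 · 3 · 13.
Test candidates g = 2, 3, … against the prime factors q ∈ {2, 3, 13} of φ(79): g is a generator iff g^(78/q) ≢ 1 for every such q.
g = 2: 2^39 ≡ 1 — hits 1, so not a primitive root.
g = 3: 3^39 ≡ 78; 3^26 ≡ 23; 3^6 ≡ 18 — none is 1, so 3 is a primitive root.
The smallest primitive root modulo 79 is 3.

3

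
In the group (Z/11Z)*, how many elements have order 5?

4

φ(11) = 11 − 1 = 10 = 2 · 5.
(Z/11Z)^× is cyclic (|G| = 10); a cyclic group of order m has exactly φ(d) elements of each order d | m, and none otherwise.
5 | 10, and φ(5) = 5 − 1 = 4.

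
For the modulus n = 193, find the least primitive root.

5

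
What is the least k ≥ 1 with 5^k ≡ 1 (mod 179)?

89

ord(5) | φ(179) = 179 − 1 = 178 = 2 · 89.
Divisors of 178: 1, 2, 89, 178.
Check 5^d mod 179 for each divisor in increasing order:
5^1 ≡ 5
5^2 ≡ 25
5^89 ≡ 1
So ord_179(5) = 89.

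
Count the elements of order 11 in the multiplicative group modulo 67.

10

φ(67) = 67 − 1 = 66 = 2 · 3 · 11.
(Z/67Z)^× is cyclic (|G| = 66); a cyclic group of order m has exactly φ(d) elements of each order d | m, and none otherwise.
11 | 66, and φ(11) = 11 − 1 = 10.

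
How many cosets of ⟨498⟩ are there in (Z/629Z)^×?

4

ord(498) | φ(629) = φ(17·37) = (17−1)·(37−1) = 16·36 = 576 = 2^6 · 3^2.
Divisors of 576: 1, 2, 3, 4, 6, 8, 9, 12, 16, 18, 24, 32, 36, 48, 64, 72, 96, 144, 192, 288, 576.
Evaluate successive powers at the divisors of 576:
498^1 ≡ 498 (mod 629)
498^2 ≡ 178 (mod 629)
498^3 ≡ 584 (mod 629)
498^4 ≡ 234 (mod 629)
498^6 ≡ 138 (mod 629)
498^8 ≡ 33 (mod 629)
498^9 ≡ 80 (mod 629)
498^12 ≡ 174 (mod 629)
498^16 ≡ 460 (mod 629)
498^18 ≡ 110 (mod 629)
498^24 ≡ 84 (mod 629)
498^32 ≡ 256 (mod 629)
498^36 ≡ 149 (mod 629)
498^48 ≡ 137 (mod 629)
498^64 ≡ 120 (mod 629)
498^72 ≡ 186 (mod 629)
498^96 ≡ 528 (mod 629)
498^144 ≡ 1 (mod 629) ✓
The order of 498 is 144, so the subgroup it generates has 144 elements.
The index is φ(629) / ord(498) = 576 / 144 = 4.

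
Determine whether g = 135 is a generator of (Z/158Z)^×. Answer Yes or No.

No

φ(158) = φ(2)·φ(79) = 1·78 = 78 = 2 · 3 · 13.
Test 135^(78/q) mod 158 for each prime factor q of 78:
135^39 ≡ 157 (mod 158)  [q = 2: ≢ 1 ✓]
135^26 ≡ 55 (mod 158)  [q = 3: ≢ 1 ✓]
135^6 ≡ 1 (mod 158)  [q = 13: ≡ 1 ✗]
135^6 ≡ 1 shows ord(135) | 6, strictly less than φ(158); not a primitive root.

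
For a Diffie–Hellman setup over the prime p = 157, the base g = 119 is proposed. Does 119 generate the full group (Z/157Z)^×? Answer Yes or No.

φ(157) = 157 − 1 = 156 = 2^2 · 3 · 13.
Test 119^(156/q) mod 157 for each prime factor q of 156:
119^78 ≡ 156 (mod 157)  [q = 2: ≢ 1 ✓]
119^52 ≡ 12 (mod 157)  [q = 3: ≢ 1 ✓]
119^12 ≡ 108 (mod 157)  [q = 13: ≢ 1 ✓]
None equal 1, so ord_157(119) = 156: 119 is a primitive root.

Yes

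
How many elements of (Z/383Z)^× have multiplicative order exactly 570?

0

φ(383) = 383 − 1 = 382 = 2 · 191.
Since (Z/383Z)^× is cyclic of order 382, the number of elements of order d is φ(d) when d | 382 and 0 otherwise.
Here 382 is not a multiple of 570, so there are no elements of order 570.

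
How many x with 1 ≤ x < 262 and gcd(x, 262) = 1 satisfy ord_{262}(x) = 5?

4

φ(262) = φ(2)·φ(131) = 1·130 = 130 = 2 · 5 · 13.
(Z/262Z)^× is cyclic (|G| = 130); a cyclic group of order m has exactly φ(d) elements of each order d | m, and none otherwise.
5 | 130, and φ(5) = 5 − 1 = 4.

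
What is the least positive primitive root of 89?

3

φ(89) = 89 − 1 = 88 = 2^3 · 11.
Test candidates g = 2, 3, … against the prime factors q ∈ {2, 11} of φ(89): g is a generator iff g^(88/q) ≢ 1 for every such q.
g = 2: 2^44 ≡ 1 — hits 1, so not a primitive root.
g = 3: 3^44 ≡ 88; 3^8 ≡ 64 — none is 1, so 3 is a primitive root.
So 3 is the smallest generator of (Z/89Z)^×.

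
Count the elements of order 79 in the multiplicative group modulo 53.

φ(53) = 53 − 1 = 52 = 2^2 · 13.
In a cyclic group of order 52, there are φ(d) elements of order d for each divisor d of 52, and zero for non-divisors.
79 does not divide 52, so no element of (Z/53Z)^× has order 79.

0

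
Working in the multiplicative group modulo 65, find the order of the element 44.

ord(44) | φ(65) = φ(5·13) = (5−1)·(13−1) = 4·12 = 48 = 2^4 · 3.
Divisors of 48: 1, 2, 3, 4, 6, 8, 12, 16, 24, 48.
Check 44^d mod 65 for each divisor in increasing order:
44^1 ≡ 44 (mod 65)
44^2 ≡ 51 (mod 65)
44^3 ≡ 34 (mod 65)
44^4 ≡ 1 (mod 65) ✓
Therefore the multiplicative order of 44 modulo 65 is 4.

4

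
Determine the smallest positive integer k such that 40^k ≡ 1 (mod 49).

42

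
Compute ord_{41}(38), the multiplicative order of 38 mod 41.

8

The order of 38 must divide φ(41) = 41 − 1 = 40 = 2^3 · 5.
Divisors of 40: 1, 2, 4, 5, 8, 10, 20, 40.
Test each divisor d:
38^1 ≡ 38
38^2 ≡ 9
38^4 ≡ 40
38^5 ≡ 3
38^8 ≡ 1
Therefore the multiplicative order of 38 modulo 41 is 8.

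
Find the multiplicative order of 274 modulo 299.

22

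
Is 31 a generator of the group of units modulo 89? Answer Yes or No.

φ(89) = 89 − 1 = 88 = 2^3 · 11.
Test 31^(88/q) mod 89 for each prime factor q of 88:
31^44 ≡ 88 (mod 89)  [q = 2: ≢ 1 ✓]
31^8 ≡ 45 (mod 89)  [q = 11: ≢ 1 ✓]
All checks pass, so 31 has order 88 and is a primitive root modulo 89.

Yes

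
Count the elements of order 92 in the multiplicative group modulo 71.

φ(71) = 71 − 1 = 70 = 2 · 5 · 7.
(Z/71Z)^× is cyclic (|G| = 70); a cyclic group of order m has exactly φ(d) elements of each order d | m, and none otherwise.
92 does not divide 70, so no element of (Z/71Z)^× has order 92.

0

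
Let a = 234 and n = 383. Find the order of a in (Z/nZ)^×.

The order of 234 must divide φ(383) = 383 − 1 = 382 = 2 · 191.
Divisors of 382: 1, 2, 191, 382.
Test each divisor d:
234^1 ≡ 234
234^2 ≡ 370
234^191 ≡ 382
234^382 ≡ 1
So ord_383(234) = 382.

382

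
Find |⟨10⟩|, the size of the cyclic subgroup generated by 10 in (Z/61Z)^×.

Since 10 ∈ (Z/61Z)^×, its order divides φ(61) = 61 − 1 = 60 = 2^2 · 3 · 5.
Divisors of 60: 1, 2, 3, 4, 5, 6, 10, 12, 15, 20, 30, 60.
Evaluate successive powers at the divisors of 60:
10^1 ≡ 10
10^2 ≡ 39
10^3 ≡ 24
10^4 ≡ 57
10^5 ≡ 21
10^6 ≡ 27
10^10 ≡ 14
10^12 ≡ 58
10^15 ≡ 50
10^20 ≡ 13
10^30 ≡ 60
10^60 ≡ 1
Hence ord(10) = 60.

60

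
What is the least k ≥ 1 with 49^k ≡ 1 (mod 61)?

The order of 49 must divide φ(61) = 61 − 1 = 60 = 2^2 · 3 · 5.
Divisors of 60: 1, 2, 3, 4, 5, 6, 10, 12, 15, 20, 30, 60.
Evaluate successive powers at the divisors of 60:
49^1 ≡ 49 (mod 61)
49^2 ≡ 22 (mod 61)
49^3 ≡ 41 (mod 61)
49^4 ≡ 57 (mod 61)
49^5 ≡ 48 (mod 61)
49^6 ≡ 34 (mod 61)
49^10 ≡ 47 (mod 61)
49^12 ≡ 58 (mod 61)
49^15 ≡ 60 (mod 61)
49^20 ≡ 13 (mod 61)
49^30 ≡ 1 (mod 61) ✓
So ord_61(49) = 30.

30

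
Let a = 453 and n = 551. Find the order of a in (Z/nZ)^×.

252

The order of 453 must divide φ(551) = φ(19·29) = (19−1)·(29−1) = 18·28 = 504 = 2^3 · 3^2 · 7.
Divisors of 504: 1, 2, 3, 4, 6, 7, 8, 9, 12, 14, 18, 21, 24, 28, 36, 42, 56, 63, 72, 84, 126, 168, 252, 504.
Test each divisor d:
453^1 ≡ 453 (mod 551)
453^2 ≡ 237 (mod 551)
453^3 ≡ 467 (mod 551)
453^4 ≡ 518 (mod 551)
453^6 ≡ 444 (mod 551)
453^7 ≡ 17 (mod 551)
453^8 ≡ 538 (mod 551)
453^9 ≡ 172 (mod 551)
453^12 ≡ 429 (mod 551)
453^14 ≡ 289 (mod 551)
453^18 ≡ 381 (mod 551)
453^21 ≡ 505 (mod 551)
453^24 ≡ 7 (mod 551)
453^28 ≡ 320 (mod 551)
453^36 ≡ 248 (mod 551)
453^42 ≡ 463 (mod 551)
453^56 ≡ 465 (mod 551)
453^63 ≡ 191 (mod 551)
453^72 ≡ 343 (mod 551)
453^84 ≡ 30 (mod 551)
453^126 ≡ 115 (mod 551)
453^168 ≡ 349 (mod 551)
453^252 ≡ 1 (mod 551) ✓
Therefore the multiplicative order of 453 modulo 551 is 252.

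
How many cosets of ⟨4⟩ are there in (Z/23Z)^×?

2

ord(4) | φ(23) = 23 − 1 = 22 = 2 · 11.
Divisors of 22: 1, 2, 11, 22.
Evaluate successive powers at the divisors of 22:
4^1 ≡ 4 (mod 23)
4^2 ≡ 16 (mod 23)
4^11 ≡ 1 (mod 23) ✓
Thus |⟨4⟩| = ord(4) = 11.
The index is φ(23) / ord(4) = 22 / 11 = 2.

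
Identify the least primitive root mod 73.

φ(73) = 73 − 1 = 72 = 2^3 · 3^2.
Test candidates g = 2, 3, … against the prime factors q ∈ {2, 3} of φ(73): g is a generator iff g^(72/q) ≢ 1 for every such q.
g = 2: 2^36 ≡ 1 — hits 1, so not a primitive root.
g = 3: 3^36 ≡ 1 — hits 1, so not a primitive root.
g = 4: 4^36 ≡ 1 — hits 1, so not a primitive root.
g = 5: 5^36 ≡ 72; 5^24 ≡ 8 — none is 1, so 5 is a primitive root.
The smallest primitive root modulo 73 is 5.

5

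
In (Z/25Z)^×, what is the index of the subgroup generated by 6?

4

ord(6) | φ(25) = φ(5^2) = 5·(5−1) = 20 = 2^2 · 5.
Divisors of 20: 1, 2, 4, 5, 10, 20.
Evaluate successive powers at the divisors of 20:
6^1 ≡ 6 (mod 25)
6^2 ≡ 11 (mod 25)
6^4 ≡ 21 (mod 25)
6^5 ≡ 1 (mod 25) ✓
So ord_25(6) = 5, hence |⟨6⟩| = 5.
[(Z/25Z)^× : ⟨6⟩] = 20/5 = 4.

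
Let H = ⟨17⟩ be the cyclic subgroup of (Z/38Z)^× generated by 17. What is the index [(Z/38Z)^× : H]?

2

ord(17) | φ(38) = φ(2)·φ(19) = 1·18 = 18 = 2 · 3^2.
Divisors of 18: 1, 2, 3, 6, 9, 18.
Test each divisor d:
17^1 ≡ 17
17^2 ≡ 23
17^3 ≡ 11
17^6 ≡ 7
17^9 ≡ 1
Thus |⟨17⟩| = ord(17) = 9.
[(Z/38Z)^× : ⟨17⟩] = 18/9 = 2.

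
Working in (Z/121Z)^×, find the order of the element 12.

The order of 12 must divide φ(121) = φ(11^2) = 11·(11−1) = 110 = 2 · 5 · 11.
Divisors of 110: 1, 2, 5, 10, 11, 22, 55, 110.
Test each divisor d:
12^1 ≡ 12
12^2 ≡ 23
12^5 ≡ 56
12^10 ≡ 111
12^11 ≡ 1
Therefore the multiplicative order of 12 modulo 121 is 11.

11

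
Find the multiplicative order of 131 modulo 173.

172

By Lagrange's theorem, ord_173(131) divides φ(173) = 173 − 1 = 172 = 2^2 · 43.
Divisors of 172: 1, 2, 4, 43, 86, 172.
Compute 131^d (mod 173) for the divisors d until we hit 1:
131^1 ≡ 131 (mod 173)
131^2 ≡ 34 (mod 173)
131^4 ≡ 118 (mod 173)
131^43 ≡ 80 (mod 173)
131^86 ≡ 172 (mod 173)
131^172 ≡ 1 (mod 173) ✓
Hence ord(131) = 172.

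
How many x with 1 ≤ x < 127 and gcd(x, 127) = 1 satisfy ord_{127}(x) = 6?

2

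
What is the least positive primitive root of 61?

2

φ(61) = 61 − 1 = 60 = 2^2 · 3 · 5.
g is a primitive root iff g^(60/q) ≢ 1 (mod 61) for each prime q ∈ {2, 3, 5}.
g = 2: 2^30 ≡ 60; 2^20 ≡ 47; 2^12 ≡ 9 — none is 1, so 2 is a primitive root.
Hence the least primitive root of 61 is 2.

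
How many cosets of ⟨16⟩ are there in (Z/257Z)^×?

By Lagrange's theorem, ord_257(16) divides φ(257) = 257 − 1 = 256 = 2^8.
Divisors of 256: 1, 2, 4, 8, 16, 32, 64, 128, 256.
Compute 16^d (mod 257) for the divisors d until we hit 1:
16^1 ≡ 16 (mod 257)
16^2 ≡ 256 (mod 257)
16^4 ≡ 1 (mod 257) ✓
The order of 16 is 4, so the subgroup it generates has 4 elements.
The index is φ(257) / ord(16) = 256 / 4 = 64.

64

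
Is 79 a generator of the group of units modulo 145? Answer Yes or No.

No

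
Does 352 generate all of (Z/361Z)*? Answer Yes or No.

φ(361) = φ(19^2) = 19·(19−1) = 342 = 2 · 3^2 · 19.
352 is a primitive root mod 361 iff 352^(φ(361)/q) ≢ 1 for every prime q | φ(361), i.e. q ∈ {2, 3, 19}.
352^171 ≡ 360 (mod 361)  [q = 2: ≢ 1 ✓]
352^114 ≡ 68 (mod 361)  [q = 3: ≢ 1 ✓]
352^18 ≡ 324 (mod 361)  [q = 19: ≢ 1 ✓]
All checks pass, so 352 has order 342 and is a primitive root modulo 361.

Yes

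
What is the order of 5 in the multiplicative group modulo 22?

5

Since 5 ∈ (Z/22Z)^×, its order divides φ(22) = φ(2)·φ(11) = 1·10 = 10 = 2 · 5.
Divisors of 10: 1, 2, 5, 10.
Evaluate successive powers at the divisors of 10:
5^1 ≡ 5 (mod 22)
5^2 ≡ 3 (mod 22)
5^5 ≡ 1 (mod 22) ✓
So ord_22(5) = 5.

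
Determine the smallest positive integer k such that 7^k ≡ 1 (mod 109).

27

By Lagrange's theorem, ord_109(7) divides φ(109) = 109 − 1 = 108 = 2^2 · 3^3.
Divisors of 108: 1, 2, 3, 4, 6, 9, 12, 18, 27, 36, 54, 108.
Test each divisor d:
7^1 ≡ 7 (mod 109)
7^2 ≡ 49 (mod 109)
7^3 ≡ 16 (mod 109)
7^4 ≡ 3 (mod 109)
7^6 ≡ 38 (mod 109)
7^9 ≡ 63 (mod 109)
7^12 ≡ 27 (mod 109)
7^18 ≡ 45 (mod 109)
7^27 ≡ 1 (mod 109) ✓
Therefore the multiplicative order of 7 modulo 109 is 27.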